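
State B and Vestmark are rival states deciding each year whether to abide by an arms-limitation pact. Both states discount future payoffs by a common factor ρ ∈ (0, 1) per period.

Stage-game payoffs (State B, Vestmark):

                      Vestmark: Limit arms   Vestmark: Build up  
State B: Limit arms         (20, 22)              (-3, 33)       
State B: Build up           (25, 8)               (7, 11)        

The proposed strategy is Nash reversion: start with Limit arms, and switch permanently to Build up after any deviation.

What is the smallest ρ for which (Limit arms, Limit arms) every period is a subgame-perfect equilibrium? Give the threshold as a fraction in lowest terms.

1/2

State B's threshold: (25−20)/(25−7) = 5/18.
Vestmark's threshold: (33−22)/(33−11) = 1/2.
5/18 < 1/2, so Vestmark binds and ρ* = 1/2.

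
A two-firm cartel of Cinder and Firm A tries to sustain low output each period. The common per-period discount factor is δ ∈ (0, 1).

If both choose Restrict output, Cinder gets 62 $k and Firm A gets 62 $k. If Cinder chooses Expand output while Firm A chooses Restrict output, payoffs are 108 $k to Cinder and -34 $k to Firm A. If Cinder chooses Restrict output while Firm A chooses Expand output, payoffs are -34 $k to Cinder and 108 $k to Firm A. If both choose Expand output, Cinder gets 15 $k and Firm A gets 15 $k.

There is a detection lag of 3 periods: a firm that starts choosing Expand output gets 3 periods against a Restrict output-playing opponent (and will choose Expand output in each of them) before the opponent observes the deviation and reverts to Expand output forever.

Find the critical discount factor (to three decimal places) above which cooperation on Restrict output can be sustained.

The best deviation is to choose Expand output for all 3 undetected periods, earning 108 each, then 15 forever once detected.
Deviation value: 108(1−δ^3)/(1−δ) + 15δ^3/(1−δ); cooperation value: 62/(1−δ).
IC: 62 ≥ 108(1−δ^3) + 15δ^3 = 108 − 93δ^3.
So δ^3 ≥ 46/93, giving δ ≥ (46/93)^(1/3) ≈ 0.791.

0.791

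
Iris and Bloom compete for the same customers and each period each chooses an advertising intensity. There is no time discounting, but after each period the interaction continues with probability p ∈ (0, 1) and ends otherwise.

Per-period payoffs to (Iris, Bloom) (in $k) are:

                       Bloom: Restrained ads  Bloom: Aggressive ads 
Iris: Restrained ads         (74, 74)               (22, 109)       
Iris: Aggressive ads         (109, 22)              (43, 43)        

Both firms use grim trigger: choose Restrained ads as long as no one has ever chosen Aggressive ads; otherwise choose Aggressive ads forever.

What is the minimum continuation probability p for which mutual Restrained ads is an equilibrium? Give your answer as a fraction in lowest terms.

With no time discounting, the continuation probability p plays the role of the discount factor.
Grim-trigger IC: 74/(1−p) ≥ 109 + 43p/(1−p) ⇒ p ≥ (109−74)/(109−43) = 35/66.

35/66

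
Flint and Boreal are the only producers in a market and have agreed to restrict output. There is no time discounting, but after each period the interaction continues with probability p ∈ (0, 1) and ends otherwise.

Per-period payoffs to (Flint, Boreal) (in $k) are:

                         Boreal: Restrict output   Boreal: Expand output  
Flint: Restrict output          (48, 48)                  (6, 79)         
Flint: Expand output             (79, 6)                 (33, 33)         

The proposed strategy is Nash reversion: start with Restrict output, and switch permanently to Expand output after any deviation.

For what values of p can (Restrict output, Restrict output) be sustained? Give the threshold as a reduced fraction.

Expected cooperation value is 48 + p·48 + p²·48 + … = 48/(1−p); deviation gives 79 + p·33/(1−p).
48 ≥ 79(1−p) + 33p ⇒ 46p ≥ 31 ⇒ p ≥ 31/46.

31/46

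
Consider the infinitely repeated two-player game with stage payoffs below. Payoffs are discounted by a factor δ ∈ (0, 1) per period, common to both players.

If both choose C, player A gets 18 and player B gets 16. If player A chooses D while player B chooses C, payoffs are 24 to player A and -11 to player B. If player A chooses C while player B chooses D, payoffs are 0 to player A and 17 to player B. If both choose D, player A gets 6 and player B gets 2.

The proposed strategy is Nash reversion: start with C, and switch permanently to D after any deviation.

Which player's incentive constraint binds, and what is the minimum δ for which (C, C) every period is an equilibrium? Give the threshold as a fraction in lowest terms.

player A; δ ≥ 1/3

player A's threshold: (24−18)/(24−6) = 1/3.
player B's threshold: (17−16)/(17−2) = 1/15.
1/3 > 1/15, so player A binds and δ* = 1/3.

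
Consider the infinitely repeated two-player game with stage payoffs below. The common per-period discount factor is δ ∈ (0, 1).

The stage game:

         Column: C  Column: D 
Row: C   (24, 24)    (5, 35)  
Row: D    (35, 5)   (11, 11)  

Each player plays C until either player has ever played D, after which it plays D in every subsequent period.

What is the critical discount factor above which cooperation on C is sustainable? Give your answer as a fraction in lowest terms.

11/24

Cooperation forever yields 24 each period: 24/(1−δ).
Deviating yields 35 once, then 11 forever: 35 + 11δ/(1−δ).
No profitable deviation requires 24/(1−δ) ≥ 35 + 11δ/(1−δ).
Multiplying by (1−δ): 24 ≥ 35(1−δ) + 11δ = 35 − 24δ.
So 24δ ≥ 11, i.e. δ ≥ 11/24.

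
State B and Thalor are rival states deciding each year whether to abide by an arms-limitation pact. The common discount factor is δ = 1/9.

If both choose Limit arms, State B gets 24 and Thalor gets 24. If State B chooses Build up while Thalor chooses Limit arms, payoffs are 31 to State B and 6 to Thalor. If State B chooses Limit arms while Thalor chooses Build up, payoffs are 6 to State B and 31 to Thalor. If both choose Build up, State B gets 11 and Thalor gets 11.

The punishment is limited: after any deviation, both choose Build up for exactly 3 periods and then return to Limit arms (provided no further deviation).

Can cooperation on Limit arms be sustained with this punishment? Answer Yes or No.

No

IC: δ+…+δ^3 ≥ (31−24)/(24−11) = 7/13.
At δ = 1/9: partial sum = 0.1248 < 0.5385. Cooperation not sustainable.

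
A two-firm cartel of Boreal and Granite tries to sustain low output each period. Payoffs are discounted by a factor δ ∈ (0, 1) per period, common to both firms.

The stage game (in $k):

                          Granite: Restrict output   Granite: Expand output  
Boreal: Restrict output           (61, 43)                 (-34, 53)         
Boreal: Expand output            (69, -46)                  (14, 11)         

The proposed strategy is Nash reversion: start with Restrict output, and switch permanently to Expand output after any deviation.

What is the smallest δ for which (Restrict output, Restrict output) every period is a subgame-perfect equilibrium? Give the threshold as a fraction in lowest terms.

Boreal's threshold: (69−61)/(69−14) = 8/55.
Granite's threshold: (53−43)/(53−11) = 5/21.
8/55 < 5/21, so Granite binds and δ* = 5/21.

5/21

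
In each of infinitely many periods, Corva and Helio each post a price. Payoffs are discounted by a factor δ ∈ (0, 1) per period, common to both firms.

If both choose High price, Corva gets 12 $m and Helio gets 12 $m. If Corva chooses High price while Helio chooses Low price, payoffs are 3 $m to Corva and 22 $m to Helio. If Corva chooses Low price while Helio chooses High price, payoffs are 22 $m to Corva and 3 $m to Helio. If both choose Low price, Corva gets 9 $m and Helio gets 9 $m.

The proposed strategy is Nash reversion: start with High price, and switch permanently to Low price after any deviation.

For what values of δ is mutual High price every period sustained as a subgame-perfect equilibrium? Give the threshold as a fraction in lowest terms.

10/13

One-period gain from deviating is 22 − 12 = 10. The loss is 12 − 9 = 3 in every subsequent period, with present value 3·δ/(1−δ).
Deviation is unprofitable when 3·δ/(1−δ) ≥ 10, i.e. δ/(1−δ) ≥ 10/3.
Equivalently δ ≥ 10/(10+3) = 10/13.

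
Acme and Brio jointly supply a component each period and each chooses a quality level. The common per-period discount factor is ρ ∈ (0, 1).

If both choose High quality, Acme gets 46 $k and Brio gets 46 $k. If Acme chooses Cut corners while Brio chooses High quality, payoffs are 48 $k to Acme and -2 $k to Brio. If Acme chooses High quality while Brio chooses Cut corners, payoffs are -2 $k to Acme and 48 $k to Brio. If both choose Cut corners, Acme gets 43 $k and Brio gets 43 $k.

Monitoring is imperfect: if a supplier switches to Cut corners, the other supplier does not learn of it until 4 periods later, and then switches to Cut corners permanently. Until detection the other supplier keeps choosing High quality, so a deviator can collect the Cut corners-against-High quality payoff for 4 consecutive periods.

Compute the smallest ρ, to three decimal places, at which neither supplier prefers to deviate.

0.795

The best deviation is to choose Cut corners for all 4 undetected periods, earning 48 each, then 43 forever once detected.
Deviation value: 48(1−ρ^4)/(1−ρ) + 43ρ^4/(1−ρ); cooperation value: 46/(1−ρ).
IC: 46 ≥ 48(1−ρ^4) + 43ρ^4 = 48 − 5ρ^4.
So ρ^4 ≥ 2/5, giving ρ ≥ (2/5)^(1/4) ≈ 0.795.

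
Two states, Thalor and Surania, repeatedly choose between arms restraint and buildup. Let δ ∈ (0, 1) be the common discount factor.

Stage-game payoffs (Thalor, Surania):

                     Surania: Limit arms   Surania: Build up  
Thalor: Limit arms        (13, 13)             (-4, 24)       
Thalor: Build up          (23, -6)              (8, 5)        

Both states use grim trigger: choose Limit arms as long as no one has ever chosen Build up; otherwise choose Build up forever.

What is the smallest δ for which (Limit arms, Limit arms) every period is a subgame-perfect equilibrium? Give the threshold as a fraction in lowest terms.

Thalor's threshold: (23−13)/(23−8) = 2/3.
Surania's threshold: (24−13)/(24−5) = 11/19.
2/3 > 11/19, so Thalor binds and δ* = 2/3.

2/3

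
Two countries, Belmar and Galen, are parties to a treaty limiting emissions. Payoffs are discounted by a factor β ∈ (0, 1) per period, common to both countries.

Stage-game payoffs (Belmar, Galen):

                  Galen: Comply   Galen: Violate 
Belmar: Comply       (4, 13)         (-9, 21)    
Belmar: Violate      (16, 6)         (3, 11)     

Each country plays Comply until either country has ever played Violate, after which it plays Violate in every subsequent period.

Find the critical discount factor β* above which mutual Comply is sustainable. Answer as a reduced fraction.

12/13

For Belmar: deviation gain 16−4 = 12, per-period punishment loss 4−3 = 1. IC gives β ≥ 12/13.
For Galen: gain 8, loss 2 per period, so β ≥ 8/10 = 4/5.
The tighter constraint is Belmar's, so cooperation needs β ≥ 12/13.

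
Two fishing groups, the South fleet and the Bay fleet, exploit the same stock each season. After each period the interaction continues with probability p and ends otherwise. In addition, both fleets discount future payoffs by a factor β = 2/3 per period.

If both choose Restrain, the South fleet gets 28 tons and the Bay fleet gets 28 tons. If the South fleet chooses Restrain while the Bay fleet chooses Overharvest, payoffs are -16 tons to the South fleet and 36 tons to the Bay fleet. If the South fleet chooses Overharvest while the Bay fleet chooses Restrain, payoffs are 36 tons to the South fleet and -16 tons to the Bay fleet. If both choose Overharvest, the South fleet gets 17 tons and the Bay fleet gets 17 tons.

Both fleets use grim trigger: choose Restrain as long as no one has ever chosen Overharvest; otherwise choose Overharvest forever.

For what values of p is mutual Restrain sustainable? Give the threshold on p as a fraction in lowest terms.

Expected continuation weight on next period's payoff is β·p = 2/3·p, which plays the role of the discount factor.
Cooperation requires 2/3·p ≥ (36−28)/(36−17) = 8/19, hence p ≥ 12/19.

12/19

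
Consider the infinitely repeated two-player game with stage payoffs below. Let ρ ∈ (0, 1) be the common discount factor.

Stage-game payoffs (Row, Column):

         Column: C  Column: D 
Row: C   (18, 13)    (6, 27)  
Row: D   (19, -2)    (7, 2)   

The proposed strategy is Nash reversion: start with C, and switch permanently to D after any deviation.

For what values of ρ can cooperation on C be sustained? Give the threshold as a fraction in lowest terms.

Row: cooperation gives 18 each period; deviation gives 19 once then 7 forever.
  18/(1−ρ) ≥ 19 + 7ρ/(1−ρ) ⇒ ρ ≥ 1/12.
Column: cooperation gives 13 each period; deviation gives 27 once then 2 forever.
  ρ ≥ 14/25.
Both must hold, so the binding constraint is Column's: ρ ≥ 14/25.

14/25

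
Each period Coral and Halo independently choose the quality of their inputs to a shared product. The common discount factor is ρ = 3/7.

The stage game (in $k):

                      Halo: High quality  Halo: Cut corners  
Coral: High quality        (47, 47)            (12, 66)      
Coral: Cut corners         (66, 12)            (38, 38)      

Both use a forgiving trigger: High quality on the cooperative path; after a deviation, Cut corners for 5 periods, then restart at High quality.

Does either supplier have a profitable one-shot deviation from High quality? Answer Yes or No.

Yes

A one-shot deviation gives 66 now, then 38 for 5 periods, then back to 47.
Gain from deviating: (66−47) today; loss: (47−38) in each of the next 5 periods.
No-deviation condition: (47−38)(ρ+…+ρ^5) ≥ 66−47, i.e. ρ+…+ρ^5 ≥ 19/9.
At ρ = 3/7: ρ+…+ρ^5 = 0.7392 < 2.1111.
So cooperation is not sustainable.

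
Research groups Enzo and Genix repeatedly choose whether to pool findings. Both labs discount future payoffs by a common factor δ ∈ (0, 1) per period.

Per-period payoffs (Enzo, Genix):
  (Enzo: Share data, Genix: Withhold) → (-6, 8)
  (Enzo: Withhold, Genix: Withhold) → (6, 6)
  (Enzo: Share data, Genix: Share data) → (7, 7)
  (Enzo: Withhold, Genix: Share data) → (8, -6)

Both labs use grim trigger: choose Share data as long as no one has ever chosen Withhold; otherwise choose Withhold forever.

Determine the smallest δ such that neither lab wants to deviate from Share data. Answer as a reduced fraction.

7/(1−δ) ≥ 8 + 6δ/(1−δ)
7 ≥ 8 − 2δ
δ ≥ 1/2.

1/2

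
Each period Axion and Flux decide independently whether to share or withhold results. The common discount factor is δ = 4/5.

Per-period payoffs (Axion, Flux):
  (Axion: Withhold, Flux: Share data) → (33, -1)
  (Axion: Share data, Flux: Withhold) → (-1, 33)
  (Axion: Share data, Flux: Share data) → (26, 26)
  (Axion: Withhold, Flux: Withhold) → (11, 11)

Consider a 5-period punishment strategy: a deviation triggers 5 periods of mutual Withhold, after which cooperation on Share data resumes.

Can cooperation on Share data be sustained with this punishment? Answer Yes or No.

Yes

Comparing payoff streams over the 6 periods until play realigns: cooperate → 26(1+δ+…+δ^5); deviate → 33 + 11(δ+…+δ^5).
Cooperation is sustained iff (26−11)(δ+…+δ^5) ≥ 33−26.
δ+…+δ^5 = 4/5·(1−(4/5)^5)/(1−4/5) = 2.6893, and (33−26)/(26−11) = 0.4667.
2.6893 ≥ 0.4667, so cooperation is sustainable.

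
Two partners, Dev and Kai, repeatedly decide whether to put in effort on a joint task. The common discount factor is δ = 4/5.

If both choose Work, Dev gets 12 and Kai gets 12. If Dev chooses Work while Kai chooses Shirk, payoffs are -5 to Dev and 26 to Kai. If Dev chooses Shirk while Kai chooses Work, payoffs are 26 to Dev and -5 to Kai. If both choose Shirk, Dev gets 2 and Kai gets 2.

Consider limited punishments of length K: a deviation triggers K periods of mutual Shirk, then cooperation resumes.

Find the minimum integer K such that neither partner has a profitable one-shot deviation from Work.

2

IC: δ(1−δ^K)/(1−δ) ≥ (26−12)/(12−2) = 7/5.
With δ = 4/5: need 1 − δ^K ≥ 7/5·(1−4/5)/(4/5), i.e. δ^K ≤ 0.6500.
Since (4/5)^1 = 0.8000 and (4/5)^2 = 0.6400, the smallest such K is 2.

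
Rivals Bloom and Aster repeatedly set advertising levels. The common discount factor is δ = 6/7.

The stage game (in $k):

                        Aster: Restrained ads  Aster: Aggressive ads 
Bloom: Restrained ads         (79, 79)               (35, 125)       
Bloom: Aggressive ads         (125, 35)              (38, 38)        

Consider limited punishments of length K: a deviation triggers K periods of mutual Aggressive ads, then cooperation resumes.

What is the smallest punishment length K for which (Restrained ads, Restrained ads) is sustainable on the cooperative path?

Need Σ_{k=1}^{K} δ^k ≥ (125−79)/(79−38) = 1.1220 at δ = 6/7.
At K = 1 the sum is 0.8571 < 1.1220; at K = 2 it is 1.5918 ≥ 1.1220.
So the minimum punishment length is K = 2.

2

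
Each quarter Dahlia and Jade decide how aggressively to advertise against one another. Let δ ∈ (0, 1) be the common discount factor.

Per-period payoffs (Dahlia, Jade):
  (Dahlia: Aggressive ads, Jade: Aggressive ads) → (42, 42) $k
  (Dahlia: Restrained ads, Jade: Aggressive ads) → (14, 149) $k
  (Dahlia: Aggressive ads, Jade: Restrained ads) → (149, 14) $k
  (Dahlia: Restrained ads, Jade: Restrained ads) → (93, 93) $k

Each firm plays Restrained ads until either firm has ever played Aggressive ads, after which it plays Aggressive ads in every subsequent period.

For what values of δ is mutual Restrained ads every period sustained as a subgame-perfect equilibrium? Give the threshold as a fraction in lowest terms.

56/107

One-period gain from deviating is 149 − 93 = 56. The loss is 93 − 42 = 51 in every subsequent period, with present value 51·δ/(1−δ).
Deviation is unprofitable when 51·δ/(1−δ) ≥ 56, i.e. δ/(1−δ) ≥ 56/51.
Equivalently δ ≥ 56/(56+51) = 56/107.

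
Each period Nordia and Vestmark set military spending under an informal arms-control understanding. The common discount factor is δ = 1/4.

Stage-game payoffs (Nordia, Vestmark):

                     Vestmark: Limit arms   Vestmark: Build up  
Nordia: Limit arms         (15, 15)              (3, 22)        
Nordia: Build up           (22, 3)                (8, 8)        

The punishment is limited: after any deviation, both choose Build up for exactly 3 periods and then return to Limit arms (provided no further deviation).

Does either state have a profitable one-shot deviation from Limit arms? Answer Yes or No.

IC: δ+…+δ^3 ≥ (22−15)/(15−8) = 1.
At δ = 1/4: partial sum = 0.3281 < 1.0000. Cooperation not sustainable.

Yes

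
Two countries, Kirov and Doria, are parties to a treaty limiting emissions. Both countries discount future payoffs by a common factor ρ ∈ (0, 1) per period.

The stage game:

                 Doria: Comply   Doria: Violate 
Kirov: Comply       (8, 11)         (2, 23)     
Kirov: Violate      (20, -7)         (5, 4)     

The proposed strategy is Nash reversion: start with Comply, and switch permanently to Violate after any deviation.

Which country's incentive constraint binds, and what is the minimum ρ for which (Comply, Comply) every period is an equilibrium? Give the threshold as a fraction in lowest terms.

For Kirov: deviation gain 20−8 = 12, per-period punishment loss 8−5 = 3. IC gives ρ ≥ 12/15 = 4/5.
For Doria: gain 12, loss 7 per period, so ρ ≥ 12/19.
The tighter constraint is Kirov's, so cooperation needs ρ ≥ 4/5.

Kirov; ρ ≥ 4/5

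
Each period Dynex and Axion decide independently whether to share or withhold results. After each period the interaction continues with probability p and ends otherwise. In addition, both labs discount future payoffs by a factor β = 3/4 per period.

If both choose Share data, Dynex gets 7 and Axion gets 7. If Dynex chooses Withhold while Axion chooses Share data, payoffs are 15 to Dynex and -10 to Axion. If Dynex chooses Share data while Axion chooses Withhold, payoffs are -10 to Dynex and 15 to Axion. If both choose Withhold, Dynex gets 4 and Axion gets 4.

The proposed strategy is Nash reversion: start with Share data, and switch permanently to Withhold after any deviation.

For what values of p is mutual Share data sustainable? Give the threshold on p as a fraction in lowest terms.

Expected continuation weight on next period's payoff is β·p = 3/4·p, which plays the role of the discount factor.
Cooperation requires 3/4·p ≥ (15−7)/(15−4) = 8/11, hence p ≥ 32/33.

32/33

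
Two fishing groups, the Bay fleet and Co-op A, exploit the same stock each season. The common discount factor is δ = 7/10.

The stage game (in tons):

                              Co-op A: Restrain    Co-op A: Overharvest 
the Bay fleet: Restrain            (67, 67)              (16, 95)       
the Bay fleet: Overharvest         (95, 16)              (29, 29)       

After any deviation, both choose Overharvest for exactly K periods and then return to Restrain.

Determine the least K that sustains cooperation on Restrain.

No profitable deviation requires (67−29)(δ+…+δ^K) ≥ 95−67, i.e. δ+…+δ^K ≥ 14/19 ≈ 0.7368.
With δ = 7/10, the partial sums are K=1: 0.7000, K=2: 1.1900.
K = 2 is the first length at which the sum reaches 0.7368.

2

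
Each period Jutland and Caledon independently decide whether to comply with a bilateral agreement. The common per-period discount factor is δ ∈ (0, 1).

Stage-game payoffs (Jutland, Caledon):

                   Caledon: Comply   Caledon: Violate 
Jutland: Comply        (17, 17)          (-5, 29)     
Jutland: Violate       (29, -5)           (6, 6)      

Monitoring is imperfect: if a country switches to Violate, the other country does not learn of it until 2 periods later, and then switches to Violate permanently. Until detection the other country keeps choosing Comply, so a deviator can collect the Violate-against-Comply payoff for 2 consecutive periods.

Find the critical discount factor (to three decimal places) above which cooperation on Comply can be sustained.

0.722

Deviating for the 2 undetected periods gains 29−17 = 12 per period over cooperation, then loses 17−6 = 11 per period forever once punishment starts.
Gain: 12(1 + δ + … + δ^1); loss: 11·δ^2/(1−δ).
No profitable deviation ⇔ 12(1−δ^2) ≤ 11·δ^2, i.e. δ^2 ≥ 12/(12+11) = 12/23.
Hence δ ≥ (12/23)^(1/2) ≈ 0.722.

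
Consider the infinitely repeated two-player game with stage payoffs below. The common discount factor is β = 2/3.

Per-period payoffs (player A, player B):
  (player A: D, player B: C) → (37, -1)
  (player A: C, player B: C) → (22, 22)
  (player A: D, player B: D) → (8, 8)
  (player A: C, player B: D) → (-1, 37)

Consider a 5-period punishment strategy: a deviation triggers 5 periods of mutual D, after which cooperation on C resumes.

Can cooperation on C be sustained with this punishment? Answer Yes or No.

Yes

A one-shot deviation gives 37 now, then 8 for 5 periods, then back to 22.
Gain from deviating: (37−22) today; loss: (22−8) in each of the next 5 periods.
No-deviation condition: (22−8)(β+…+β^5) ≥ 37−22, i.e. β+…+β^5 ≥ 15/14.
At β = 2/3: β+…+β^5 = 1.7366 ≥ 1.0714.
So cooperation is sustainable.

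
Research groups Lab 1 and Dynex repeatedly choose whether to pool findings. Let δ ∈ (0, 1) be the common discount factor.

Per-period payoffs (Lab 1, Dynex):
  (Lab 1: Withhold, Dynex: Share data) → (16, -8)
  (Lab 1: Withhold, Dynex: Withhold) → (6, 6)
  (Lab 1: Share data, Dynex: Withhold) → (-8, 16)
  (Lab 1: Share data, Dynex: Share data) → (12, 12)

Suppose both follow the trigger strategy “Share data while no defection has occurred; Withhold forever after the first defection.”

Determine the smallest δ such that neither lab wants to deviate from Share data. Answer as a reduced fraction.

2/5

Cooperation forever yields 12 each period: 12/(1−δ).
Deviating yields 16 once, then 6 forever: 16 + 6δ/(1−δ).
No profitable deviation requires 12/(1−δ) ≥ 16 + 6δ/(1−δ).
Multiplying by (1−δ): 12 ≥ 16(1−δ) + 6δ = 16 − 10δ.
So 10δ ≥ 4, i.e. δ ≥ 4/10 = 2/5.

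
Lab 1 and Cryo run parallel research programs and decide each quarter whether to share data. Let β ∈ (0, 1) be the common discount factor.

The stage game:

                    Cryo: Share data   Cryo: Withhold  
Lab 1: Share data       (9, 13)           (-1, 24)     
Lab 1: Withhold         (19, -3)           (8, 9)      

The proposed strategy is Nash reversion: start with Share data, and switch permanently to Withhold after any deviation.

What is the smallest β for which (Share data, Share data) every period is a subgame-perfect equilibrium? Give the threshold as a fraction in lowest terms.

For Lab 1: deviation gain 19−9 = 10, per-period punishment loss 9−8 = 1. IC gives β ≥ 10/11.
For Cryo: gain 11, loss 4 per period, so β ≥ 11/15.
The tighter constraint is Lab 1's, so cooperation needs β ≥ 10/11.

10/11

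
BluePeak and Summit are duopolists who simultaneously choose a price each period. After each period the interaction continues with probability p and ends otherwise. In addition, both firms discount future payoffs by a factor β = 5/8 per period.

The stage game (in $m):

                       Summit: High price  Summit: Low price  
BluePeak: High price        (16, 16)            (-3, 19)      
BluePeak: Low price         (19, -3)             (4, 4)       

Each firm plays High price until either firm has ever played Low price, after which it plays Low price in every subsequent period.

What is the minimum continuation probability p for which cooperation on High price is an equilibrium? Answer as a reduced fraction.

8/25

Expected continuation weight on next period's payoff is β·p = 5/8·p, which plays the role of the discount factor.
Cooperation requires 5/8·p ≥ (19−16)/(19−4) = 1/5, hence p ≥ 8/25.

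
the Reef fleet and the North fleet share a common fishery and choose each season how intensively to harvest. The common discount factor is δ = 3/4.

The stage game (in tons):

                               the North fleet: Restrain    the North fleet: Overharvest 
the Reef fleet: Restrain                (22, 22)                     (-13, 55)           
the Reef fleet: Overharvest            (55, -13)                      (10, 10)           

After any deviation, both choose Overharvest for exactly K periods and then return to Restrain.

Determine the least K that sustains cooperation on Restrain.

9

IC: δ(1−δ^K)/(1−δ) ≥ (55−22)/(22−10) = 11/4.
With δ = 3/4: need 1 − δ^K ≥ 11/4·(1−3/4)/(3/4), i.e. δ^K ≤ 0.0833.
Since (3/4)^8 = 0.1001 and (3/4)^9 = 0.0751, the smallest such K is 9.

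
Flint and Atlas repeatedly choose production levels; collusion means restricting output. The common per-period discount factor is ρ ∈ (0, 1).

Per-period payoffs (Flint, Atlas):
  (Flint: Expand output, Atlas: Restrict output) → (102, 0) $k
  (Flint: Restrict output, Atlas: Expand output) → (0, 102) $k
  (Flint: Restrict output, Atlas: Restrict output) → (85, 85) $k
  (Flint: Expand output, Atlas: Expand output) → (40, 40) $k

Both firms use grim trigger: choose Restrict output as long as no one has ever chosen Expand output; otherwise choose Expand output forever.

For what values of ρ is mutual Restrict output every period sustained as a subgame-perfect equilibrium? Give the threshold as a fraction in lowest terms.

One-period gain from deviating is 102 − 85 = 17. The loss is 85 − 40 = 45 in every subsequent period, with present value 45·ρ/(1−ρ).
Deviation is unprofitable when 45·ρ/(1−ρ) ≥ 17, i.e. ρ/(1−ρ) ≥ 17/45.
Equivalently ρ ≥ 17/(17+45) = 17/62.

17/62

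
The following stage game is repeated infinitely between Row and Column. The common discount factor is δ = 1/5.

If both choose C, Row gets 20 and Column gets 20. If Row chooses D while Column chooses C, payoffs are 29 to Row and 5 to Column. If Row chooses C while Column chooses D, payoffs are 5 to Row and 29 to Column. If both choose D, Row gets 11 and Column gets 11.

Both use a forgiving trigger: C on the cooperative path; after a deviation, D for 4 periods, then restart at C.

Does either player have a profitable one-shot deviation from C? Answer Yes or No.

Yes

A one-shot deviation gives 29 now, then 11 for 4 periods, then back to 20.
Gain from deviating: (29−20) today; loss: (20−11) in each of the next 4 periods.
No-deviation condition: (20−11)(δ+…+δ^4) ≥ 29−20, i.e. δ+…+δ^4 ≥ 1.
At δ = 1/5: δ+…+δ^4 = 0.2496 < 1.0000.
So cooperation is not sustainable.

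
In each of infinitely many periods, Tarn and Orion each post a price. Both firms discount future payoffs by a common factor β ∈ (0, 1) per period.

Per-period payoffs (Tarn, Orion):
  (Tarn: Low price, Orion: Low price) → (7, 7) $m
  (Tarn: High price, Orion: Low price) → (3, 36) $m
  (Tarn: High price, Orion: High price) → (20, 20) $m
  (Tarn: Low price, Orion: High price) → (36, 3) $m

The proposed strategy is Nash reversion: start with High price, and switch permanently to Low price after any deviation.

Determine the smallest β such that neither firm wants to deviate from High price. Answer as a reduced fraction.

16/29

Under grim trigger the critical discount factor is (T−C)/(T−P) with T = 36, C = 20, P = 7.
β* = (36−20)/(36−7) = 16/29.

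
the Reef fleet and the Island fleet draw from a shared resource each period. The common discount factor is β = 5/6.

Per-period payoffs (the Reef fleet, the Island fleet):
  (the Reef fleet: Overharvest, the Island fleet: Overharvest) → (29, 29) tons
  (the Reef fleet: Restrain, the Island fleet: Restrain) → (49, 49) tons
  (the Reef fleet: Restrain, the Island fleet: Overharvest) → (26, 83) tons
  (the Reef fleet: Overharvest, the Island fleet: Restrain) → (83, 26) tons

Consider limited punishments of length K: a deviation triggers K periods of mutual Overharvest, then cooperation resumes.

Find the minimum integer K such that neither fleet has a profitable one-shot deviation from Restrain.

3

No profitable deviation requires (49−29)(β+…+β^K) ≥ 83−49, i.e. β+…+β^K ≥ 17/10 ≈ 1.7000.
With β = 5/6, the partial sums are K=1: 0.8333, K=2: 1.5278, K=3: 2.1065.
K = 3 is the first length at which the sum reaches 1.7000.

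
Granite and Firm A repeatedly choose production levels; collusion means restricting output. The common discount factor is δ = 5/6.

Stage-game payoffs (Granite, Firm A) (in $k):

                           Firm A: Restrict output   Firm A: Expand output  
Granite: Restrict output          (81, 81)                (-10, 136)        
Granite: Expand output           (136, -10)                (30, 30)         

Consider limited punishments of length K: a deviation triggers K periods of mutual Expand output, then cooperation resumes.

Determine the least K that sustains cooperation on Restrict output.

2

IC: δ(1−δ^K)/(1−δ) ≥ (136−81)/(81−30) = 55/51.
With δ = 5/6: need 1 − δ^K ≥ 55/51·(1−5/6)/(5/6), i.e. δ^K ≤ 0.7843.
Since (5/6)^1 = 0.8333 and (5/6)^2 = 0.6944, the smallest such K is 2.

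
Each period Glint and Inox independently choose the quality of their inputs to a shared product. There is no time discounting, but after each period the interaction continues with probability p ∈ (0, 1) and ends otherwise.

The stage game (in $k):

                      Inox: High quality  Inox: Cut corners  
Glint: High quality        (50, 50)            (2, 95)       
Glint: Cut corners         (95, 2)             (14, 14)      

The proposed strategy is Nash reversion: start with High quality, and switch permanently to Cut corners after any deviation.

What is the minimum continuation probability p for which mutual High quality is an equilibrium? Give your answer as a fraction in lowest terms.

5/9

With no time discounting, the continuation probability p plays the role of the discount factor.
Grim-trigger IC: 50/(1−p) ≥ 95 + 14p/(1−p) ⇒ p ≥ (95−50)/(95−14) = 5/9.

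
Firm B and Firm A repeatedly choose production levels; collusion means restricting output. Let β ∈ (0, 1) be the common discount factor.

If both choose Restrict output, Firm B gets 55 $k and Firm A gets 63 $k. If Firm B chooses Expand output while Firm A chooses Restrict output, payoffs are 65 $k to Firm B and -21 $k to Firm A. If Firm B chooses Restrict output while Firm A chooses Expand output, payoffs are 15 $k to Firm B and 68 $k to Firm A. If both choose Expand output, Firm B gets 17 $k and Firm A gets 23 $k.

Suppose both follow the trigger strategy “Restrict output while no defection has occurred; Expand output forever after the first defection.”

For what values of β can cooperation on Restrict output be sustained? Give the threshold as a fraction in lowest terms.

5/24

For Firm B: deviation gain 65−55 = 10, per-period punishment loss 55−17 = 38. IC gives β ≥ 10/48 = 5/24.
For Firm A: gain 5, loss 40 per period, so β ≥ 5/45 = 1/9.
The tighter constraint is Firm B's, so cooperation needs β ≥ 5/24.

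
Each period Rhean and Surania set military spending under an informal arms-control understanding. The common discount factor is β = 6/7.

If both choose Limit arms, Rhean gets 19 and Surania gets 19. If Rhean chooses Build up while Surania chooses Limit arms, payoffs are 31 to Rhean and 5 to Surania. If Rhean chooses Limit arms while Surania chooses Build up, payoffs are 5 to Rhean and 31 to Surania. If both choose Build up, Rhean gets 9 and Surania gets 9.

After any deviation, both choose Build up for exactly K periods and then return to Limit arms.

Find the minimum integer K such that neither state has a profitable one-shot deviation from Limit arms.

No profitable deviation requires (19−9)(β+…+β^K) ≥ 31−19, i.e. β+…+β^K ≥ 6/5 ≈ 1.2000.
With β = 6/7, the partial sums are K=1: 0.8571, K=2: 1.5918.
K = 2 is the first length at which the sum reaches 1.2000.

2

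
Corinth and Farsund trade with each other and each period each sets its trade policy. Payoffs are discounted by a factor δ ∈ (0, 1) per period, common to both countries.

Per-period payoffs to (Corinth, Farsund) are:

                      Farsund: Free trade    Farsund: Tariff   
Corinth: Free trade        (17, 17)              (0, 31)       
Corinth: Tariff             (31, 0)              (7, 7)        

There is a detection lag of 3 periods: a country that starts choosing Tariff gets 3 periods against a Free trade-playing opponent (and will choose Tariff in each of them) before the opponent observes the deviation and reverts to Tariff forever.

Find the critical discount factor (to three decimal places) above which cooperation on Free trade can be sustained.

A deviator earns 31 for 3 periods, then 7 forever; cooperating earns 17 forever. Multiplying the IC by (1−δ):
17 ≥ 31(1−δ^3) + 7δ^3, so 24·δ^3 ≥ 14 and δ^3 ≥ 7/12.
δ ≥ (7/12)^(1/3) ≈ 0.836.

0.836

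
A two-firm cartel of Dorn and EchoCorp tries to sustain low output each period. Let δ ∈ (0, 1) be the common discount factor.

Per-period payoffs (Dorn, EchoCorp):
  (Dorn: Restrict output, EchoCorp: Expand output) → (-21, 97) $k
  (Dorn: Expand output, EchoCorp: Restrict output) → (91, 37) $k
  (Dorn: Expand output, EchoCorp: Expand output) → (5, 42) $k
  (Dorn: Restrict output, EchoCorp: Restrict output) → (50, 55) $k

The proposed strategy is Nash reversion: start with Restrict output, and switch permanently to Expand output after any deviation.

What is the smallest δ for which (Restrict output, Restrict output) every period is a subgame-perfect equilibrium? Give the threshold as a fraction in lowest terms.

Dorn's threshold: (91−50)/(91−5) = 41/86.
EchoCorp's threshold: (97−55)/(97−42) = 42/55.
41/86 < 42/55, so EchoCorp binds and δ* = 42/55.

42/55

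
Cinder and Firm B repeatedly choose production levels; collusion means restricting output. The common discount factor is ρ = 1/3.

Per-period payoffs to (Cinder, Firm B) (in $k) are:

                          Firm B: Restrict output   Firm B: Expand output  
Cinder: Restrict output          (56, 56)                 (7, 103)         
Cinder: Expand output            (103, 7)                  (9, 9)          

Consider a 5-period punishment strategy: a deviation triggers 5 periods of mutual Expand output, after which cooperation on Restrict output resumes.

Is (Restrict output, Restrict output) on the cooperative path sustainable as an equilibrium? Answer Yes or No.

No

IC: ρ+…+ρ^5 ≥ (103−56)/(56−9) = 1.
At ρ = 1/3: partial sum = 0.4979 < 1.0000. Cooperation not sustainable.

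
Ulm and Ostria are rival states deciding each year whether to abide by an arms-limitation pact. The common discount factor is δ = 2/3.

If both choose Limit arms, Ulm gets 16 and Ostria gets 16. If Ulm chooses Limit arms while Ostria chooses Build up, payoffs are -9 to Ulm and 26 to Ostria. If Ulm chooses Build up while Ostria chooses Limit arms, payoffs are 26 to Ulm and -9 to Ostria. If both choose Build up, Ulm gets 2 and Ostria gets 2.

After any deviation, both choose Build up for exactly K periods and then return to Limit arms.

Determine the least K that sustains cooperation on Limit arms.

No profitable deviation requires (16−2)(δ+…+δ^K) ≥ 26−16, i.e. δ+…+δ^K ≥ 5/7 ≈ 0.7143.
With δ = 2/3, the partial sums are K=1: 0.6667, K=2: 1.1111.
K = 2 is the first length at which the sum reaches 0.7143.

2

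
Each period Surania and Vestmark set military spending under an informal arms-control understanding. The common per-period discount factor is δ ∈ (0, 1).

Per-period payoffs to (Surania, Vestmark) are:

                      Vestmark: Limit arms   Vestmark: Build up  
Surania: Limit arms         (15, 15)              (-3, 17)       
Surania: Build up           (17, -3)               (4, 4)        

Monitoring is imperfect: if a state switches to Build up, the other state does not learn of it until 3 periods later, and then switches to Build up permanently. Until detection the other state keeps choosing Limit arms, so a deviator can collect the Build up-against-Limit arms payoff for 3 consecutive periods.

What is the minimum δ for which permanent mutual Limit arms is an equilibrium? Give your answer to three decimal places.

0.536

A deviator earns 17 for 3 periods, then 4 forever; cooperating earns 15 forever. Multiplying the IC by (1−δ):
15 ≥ 17(1−δ^3) + 4δ^3, so 13·δ^3 ≥ 2 and δ^3 ≥ 2/13.
δ ≥ (2/13)^(1/3) ≈ 0.536.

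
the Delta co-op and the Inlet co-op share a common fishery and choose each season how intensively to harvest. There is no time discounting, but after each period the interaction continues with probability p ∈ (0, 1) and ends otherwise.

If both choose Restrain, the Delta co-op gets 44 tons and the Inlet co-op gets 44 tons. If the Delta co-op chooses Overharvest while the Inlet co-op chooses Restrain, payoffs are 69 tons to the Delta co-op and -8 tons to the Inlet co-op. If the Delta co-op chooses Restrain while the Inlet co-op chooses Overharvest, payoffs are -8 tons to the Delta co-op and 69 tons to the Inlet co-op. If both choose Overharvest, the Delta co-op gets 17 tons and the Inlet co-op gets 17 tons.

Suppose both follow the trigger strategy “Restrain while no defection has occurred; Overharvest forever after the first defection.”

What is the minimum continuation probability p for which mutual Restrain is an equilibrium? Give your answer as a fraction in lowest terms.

With no time discounting, the continuation probability p plays the role of the discount factor.
Grim-trigger IC: 44/(1−p) ≥ 69 + 17p/(1−p) ⇒ p ≥ (69−44)/(69−17) = 25/52.

25/52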